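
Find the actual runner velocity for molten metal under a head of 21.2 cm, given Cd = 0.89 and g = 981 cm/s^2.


Formula: v = Cd * sqrt(2 * g * h)  (Torricelli with discharge coefficient)
2*g*h = 2 * 981 * 21.2 = 41594.4 cm^2/s^2
sqrt(41594.4) = 203.94705 cm/s
v = 0.89 * 203.94705 = 181.5129 cm/s


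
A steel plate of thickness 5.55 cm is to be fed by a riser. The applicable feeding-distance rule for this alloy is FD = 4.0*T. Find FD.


Formula: FD = 4.0 * T  (riser feeding-distance rule)
FD = 4.0 * 5.55 cm = 22.2000 cm

Answer: 22.2000 cm


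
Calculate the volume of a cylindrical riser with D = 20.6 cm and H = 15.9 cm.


Formula: V = pi * (D/2)^2 * H  (cylinder volume)
Radius = D/2 = 20.6/2 = 10.3 cm
V = pi * 10.3^2 * 15.9 = 5299.3359 cm^3


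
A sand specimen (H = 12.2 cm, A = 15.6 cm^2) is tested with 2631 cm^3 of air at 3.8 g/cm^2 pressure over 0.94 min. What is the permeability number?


Formula: Permeability Number P = (V * H) / (p * A * t)
Numerator: V * H = 2631 * 12.2 = 32098.2
Denominator: p * A * t = 3.8 * 15.6 * 0.94 = 55.7232
P = 32098.2 / 55.7232 = 576.0294

576.0294


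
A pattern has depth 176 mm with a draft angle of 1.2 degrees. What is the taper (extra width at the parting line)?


Formula: taper = depth * tan(draft_angle)
tan(1.2 deg) = 0.0209470
taper = 176 mm * 0.0209470 = 3.6867 mm

Answer: 3.6867 mm


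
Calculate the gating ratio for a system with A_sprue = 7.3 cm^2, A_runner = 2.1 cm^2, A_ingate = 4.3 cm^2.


Sprue:Runner:Ingate = 1 : 2.1/7.3 : 4.3/7.3 = 1:0.29:0.59

Answer: 1:0.29:0.59


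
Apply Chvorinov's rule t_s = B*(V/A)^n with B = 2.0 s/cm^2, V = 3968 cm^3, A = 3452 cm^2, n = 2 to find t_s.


Formula: t_s = B * (V/A)^n  (Chvorinov's rule, n=2)
Modulus M = V/A = 3968/3452 = 1.149479 cm
M^2 = 1.149479^2 = 1.321302 cm^2
t_s = 2.0 * 1.321302 = 2.6426 s

Answer: 2.6426 s


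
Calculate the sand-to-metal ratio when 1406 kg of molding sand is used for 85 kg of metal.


Formula: Sand-to-Metal Ratio = W_sand / W_metal
Ratio = 1406 kg / 85 kg = 16.5412


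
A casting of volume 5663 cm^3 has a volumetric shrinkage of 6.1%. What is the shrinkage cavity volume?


Formula: V_shrink = V_casting * shrinkage_pct / 100
V_shrink = 5663 cm^3 * 6.1 / 100 = 345.4430 cm^3

Answer: 345.4430 cm^3


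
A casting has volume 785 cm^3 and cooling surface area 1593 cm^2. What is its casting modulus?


Formula: Casting Modulus M = V / A
M = 785 cm^3 / 1593 cm^2 = 0.4928 cm

Final answer: 0.4928 cm


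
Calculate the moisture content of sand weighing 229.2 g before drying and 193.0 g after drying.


Formula: MC = (W_wet - W_dry) / W_wet * 100
Water mass = 229.2 - 193.0 = 36.2 g
MC = 36.2 / 229.2 * 100 = 15.7941%


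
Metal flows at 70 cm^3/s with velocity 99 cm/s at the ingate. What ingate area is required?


Formula: A_ingate = Q / v  (continuity equation)
A = 70 cm^3/s / 99 cm/s = 0.7071 cm^2

Answer: 0.7071 cm^2


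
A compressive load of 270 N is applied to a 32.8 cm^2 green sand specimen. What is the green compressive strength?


Formula: Compressive Strength = Force / Area
Strength = 270 N / 32.8 cm^2 = 8.2317 N/cm^2


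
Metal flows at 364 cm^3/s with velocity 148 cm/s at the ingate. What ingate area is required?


Formula: A_ingate = Q / v  (continuity equation)
A = 364 cm^3/s / 148 cm/s = 2.4595 cm^2

Answer: 2.4595 cm^2


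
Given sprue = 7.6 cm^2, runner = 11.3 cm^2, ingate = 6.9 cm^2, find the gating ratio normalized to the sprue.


Sprue:Runner:Ingate = 1 : 11.3/7.6 : 6.9/7.6 = 1:1.49:0.91

Answer: 1:1.49:0.91


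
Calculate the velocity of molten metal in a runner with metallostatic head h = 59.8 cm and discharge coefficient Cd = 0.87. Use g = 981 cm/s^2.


Formula: v = Cd * sqrt(2 * g * h)  (Torricelli with discharge coefficient)
2*g*h = 2 * 981 * 59.8 = 117327.6 cm^2/s^2
sqrt(117327.6) = 342.53117 cm/s
v = 0.87 * 342.53117 = 298.0021 cm/s


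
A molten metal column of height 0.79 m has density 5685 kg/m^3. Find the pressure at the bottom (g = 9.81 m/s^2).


Formula: P = rho * g * h
rho * g = 5685 * 9.81 = 55769.85 N/m^3
P = 55769.85 * 0.79 = 44058.1815 Pa

Final answer: 44058.1815 Pa


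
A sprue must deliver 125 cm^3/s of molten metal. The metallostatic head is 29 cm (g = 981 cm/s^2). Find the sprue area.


Formula: v = sqrt(2*g*h), A = Q/v
Velocity: v = sqrt(2 * 981 * 29) = sqrt(56898) = 238.5330 cm/s
Sprue area: A = Q / v = 125 / 238.5330 = 0.5240 cm^2


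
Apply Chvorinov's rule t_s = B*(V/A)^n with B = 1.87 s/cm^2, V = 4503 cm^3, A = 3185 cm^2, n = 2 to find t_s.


Formula: t_s = B * (V/A)^n  (Chvorinov's rule, n=2)
Modulus M = V/A = 4503/3185 = 1.413815 cm
M^2 = 1.413815^2 = 1.998873 cm^2
t_s = 1.87 * 1.998873 = 3.7379 s

3.7379 s


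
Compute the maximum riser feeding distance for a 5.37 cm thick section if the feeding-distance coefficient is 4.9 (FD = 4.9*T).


Formula: FD = 4.9 * T  (riser feeding-distance rule)
FD = 4.9 * 5.37 cm = 26.3130 cm

Final answer: 26.3130 cm


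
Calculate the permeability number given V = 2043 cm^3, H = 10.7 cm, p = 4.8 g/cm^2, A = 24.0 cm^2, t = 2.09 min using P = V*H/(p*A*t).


Formula: Permeability Number P = (V * H) / (p * A * t)
Numerator: V * H = 2043 * 10.7 = 21860.1
Denominator: p * A * t = 4.8 * 24.0 * 2.09 = 240.768
P = 21860.1 / 240.768 = 90.7932

90.7932


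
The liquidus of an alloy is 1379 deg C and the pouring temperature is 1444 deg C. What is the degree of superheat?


Formula: Superheat = T_pour - T_melt
Superheat = 1444 - 1379 = 65 deg C

Answer: 65 deg C


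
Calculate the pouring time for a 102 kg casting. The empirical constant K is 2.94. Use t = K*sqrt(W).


Formula: t = K * sqrt(W)
sqrt(W) = sqrt(102) = 10.09950
t = 2.94 * 10.09950 = 29.6925 s

29.6925 s


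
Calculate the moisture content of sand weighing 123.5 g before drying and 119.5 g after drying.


Formula: MC = (W_wet - W_dry) / W_wet * 100
Water mass = 123.5 - 119.5 = 4.0 g
MC = 4.0 / 123.5 * 100 = 3.2389%


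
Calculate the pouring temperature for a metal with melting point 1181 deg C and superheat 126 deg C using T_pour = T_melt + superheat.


Formula: T_pour = T_melt + Superheat
T_pour = 1181 + 126 = 1307 deg C


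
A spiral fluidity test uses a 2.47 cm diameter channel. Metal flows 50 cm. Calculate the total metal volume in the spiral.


Formula: V = pi * (d/2)^2 * L  (cylinder volume)
Radius = 2.47/2 = 1.235 cm
V = pi * 1.235^2 * 50 = 239.5818 cm^3

239.5818 cm^3


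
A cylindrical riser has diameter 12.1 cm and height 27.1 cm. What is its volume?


Formula: V = pi * (D/2)^2 * H  (cylinder volume)
Radius = D/2 = 12.1/2 = 6.05 cm
V = pi * 6.05^2 * 27.1 = 3116.2329 cm^3

Answer: 3116.2329 cm^3


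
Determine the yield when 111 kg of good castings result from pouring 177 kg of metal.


Formula: Casting Yield = (W_good / W_total) * 100
Yield = (111 kg / 177 kg) * 100 = 62.7119%


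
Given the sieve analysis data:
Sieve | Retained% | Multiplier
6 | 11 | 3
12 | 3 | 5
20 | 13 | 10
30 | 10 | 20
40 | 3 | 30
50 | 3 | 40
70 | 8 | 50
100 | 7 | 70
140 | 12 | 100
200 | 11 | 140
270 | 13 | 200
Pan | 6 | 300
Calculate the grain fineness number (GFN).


Formula: GFN = sum(pct * multiplier) / sum(pct)
sum(pct * multiplier) = 8618
sum(pct) = 100
GFN = 8618 / 100 = 86.18

Final answer: 86.18


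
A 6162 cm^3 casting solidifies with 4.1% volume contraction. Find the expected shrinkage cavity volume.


Formula: V_shrink = V_casting * shrinkage_pct / 100
V_shrink = 6162 cm^3 * 4.1 / 100 = 252.6420 cm^3

Answer: 252.6420 cm^3


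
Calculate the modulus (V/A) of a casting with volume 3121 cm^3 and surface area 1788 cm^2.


Formula: Casting Modulus M = V / A
M = 3121 cm^3 / 1788 cm^2 = 1.7455 cm

1.7455 cm


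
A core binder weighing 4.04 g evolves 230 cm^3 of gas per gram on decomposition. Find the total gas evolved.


Formula: V_gas = W_binder * gas_evolution_rate
V = 4.04 g * 230 cm^3/g = 929.2000 cm^3

929.2000 cm^3


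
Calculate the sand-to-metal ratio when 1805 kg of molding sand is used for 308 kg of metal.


Formula: Sand-to-Metal Ratio = W_sand / W_metal
Ratio = 1805 kg / 308 kg = 5.8604

Final answer: 5.8604


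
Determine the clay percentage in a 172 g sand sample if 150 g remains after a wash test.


Formula: Clay% = (W_total - W_washed) / W_total * 100
Clay mass = 172 - 150 = 22 g
Clay% = 22 / 172 * 100 = 12.7907%

12.7907%


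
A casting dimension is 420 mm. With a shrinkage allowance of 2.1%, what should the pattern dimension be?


Formula: L_pattern = L_casting * (1 + shrinkage_rate/100)
Shrinkage factor = 1 + 2.1/100 = 1.021
L_pattern = 420 mm * 1.021 = 428.8200 mm

Answer: 428.8200 mm


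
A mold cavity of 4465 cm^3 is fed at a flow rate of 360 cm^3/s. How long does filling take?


Formula: t_fill = V_mold / Q_flow
t = 4465 cm^3 / 360 cm^3/s = 12.4028 s

Final answer: 12.4028 s


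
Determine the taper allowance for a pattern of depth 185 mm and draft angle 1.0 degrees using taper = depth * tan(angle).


Formula: taper = depth * tan(draft_angle)
tan(1.0 deg) = 0.0174551
taper = 185 mm * 0.0174551 = 3.2292 mm

Answer: 3.2292 mm


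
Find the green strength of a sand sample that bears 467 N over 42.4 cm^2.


Formula: Compressive Strength = Force / Area
Strength = 467 N / 42.4 cm^2 = 11.0142 N/cm^2

11.0142 N/cm^2


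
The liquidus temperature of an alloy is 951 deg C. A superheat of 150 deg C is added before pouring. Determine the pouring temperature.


Formula: T_pour = T_melt + Superheat
T_pour = 951 + 150 = 1101 deg C


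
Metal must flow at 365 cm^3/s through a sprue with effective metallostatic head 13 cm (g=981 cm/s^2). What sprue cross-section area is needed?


Formula: v = sqrt(2*g*h), A = Q/v
Velocity: v = sqrt(2 * 981 * 13) = sqrt(25506) = 159.7060 cm/s
Sprue area: A = Q / v = 365 / 159.7060 = 2.2854 cm^2

2.2854 cm^2


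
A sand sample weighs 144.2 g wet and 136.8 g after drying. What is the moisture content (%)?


Formula: MC = (W_wet - W_dry) / W_wet * 100
Water mass = 144.2 - 136.8 = 7.4 g
MC = 7.4 / 144.2 * 100 = 5.1318%

5.1318%


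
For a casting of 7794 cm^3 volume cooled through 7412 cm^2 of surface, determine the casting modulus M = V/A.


Formula: Casting Modulus M = V / A
M = 7794 cm^3 / 7412 cm^2 = 1.0515 cm

Final answer: 1.0515 cm


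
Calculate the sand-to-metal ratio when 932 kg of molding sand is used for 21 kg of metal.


Formula: Sand-to-Metal Ratio = W_sand / W_metal
Ratio = 932 kg / 21 kg = 44.3810

Final answer: 44.3810


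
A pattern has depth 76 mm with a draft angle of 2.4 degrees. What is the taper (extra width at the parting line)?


Formula: taper = depth * tan(draft_angle)
tan(2.4 deg) = 0.0419124
taper = 76 mm * 0.0419124 = 3.1853 mm

Final answer: 3.1853 mm


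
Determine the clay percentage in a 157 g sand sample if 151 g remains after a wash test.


Formula: Clay% = (W_total - W_washed) / W_total * 100
Clay mass = 157 - 151 = 6 g
Clay% = 6 / 157 * 100 = 3.8217%


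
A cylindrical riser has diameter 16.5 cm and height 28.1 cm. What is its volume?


Formula: V = pi * (D/2)^2 * H  (cylinder volume)
Radius = D/2 = 16.5/2 = 8.25 cm
V = pi * 8.25^2 * 28.1 = 6008.4727 cm^3

6008.4727 cm^3


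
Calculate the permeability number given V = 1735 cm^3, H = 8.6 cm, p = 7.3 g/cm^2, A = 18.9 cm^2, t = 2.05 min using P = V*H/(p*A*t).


Formula: Permeability Number P = (V * H) / (p * A * t)
Numerator: V * H = 1735 * 8.6 = 14921.0
Denominator: p * A * t = 7.3 * 18.9 * 2.05 = 282.8385
P = 14921.0 / 282.8385 = 52.7545

Final answer: 52.7545


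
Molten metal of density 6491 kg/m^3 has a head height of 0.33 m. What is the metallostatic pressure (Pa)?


Formula: P = rho * g * h
rho * g = 6491 * 9.81 = 63676.71 N/m^3
P = 63676.71 * 0.33 = 21013.3143 Pa

Answer: 21013.3143 Pa


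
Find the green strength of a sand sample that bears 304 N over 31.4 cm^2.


Formula: Compressive Strength = Force / Area
Strength = 304 N / 31.4 cm^2 = 9.6815 N/cm^2


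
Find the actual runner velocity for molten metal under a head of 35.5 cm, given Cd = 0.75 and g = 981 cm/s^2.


Formula: v = Cd * sqrt(2 * g * h)  (Torricelli with discharge coefficient)
2*g*h = 2 * 981 * 35.5 = 69651.0 cm^2/s^2
sqrt(69651.0) = 263.91476 cm/s
v = 0.75 * 263.91476 = 197.9361 cm/s

Final answer: 197.9361 cm/s


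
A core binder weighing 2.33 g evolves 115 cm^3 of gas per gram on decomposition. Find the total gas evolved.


Formula: V_gas = W_binder * gas_evolution_rate
V = 2.33 g * 115 cm^3/g = 267.9500 cm^3

Final answer: 267.9500 cm^3


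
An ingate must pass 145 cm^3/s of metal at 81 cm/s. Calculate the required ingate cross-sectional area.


Formula: A_ingate = Q / v  (continuity equation)
A = 145 cm^3/s / 81 cm/s = 1.7901 cm^2


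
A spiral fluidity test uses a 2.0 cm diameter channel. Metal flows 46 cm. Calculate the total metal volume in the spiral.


Formula: V = pi * (d/2)^2 * L  (cylinder volume)
Radius = 2.0/2 = 1.0 cm
V = pi * 1.0^2 * 46 = 144.5133 cm^3

144.5133 cm^3


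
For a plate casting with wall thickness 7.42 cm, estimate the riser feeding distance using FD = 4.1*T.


Formula: FD = 4.1 * T  (riser feeding-distance rule)
FD = 4.1 * 7.42 cm = 30.4220 cm


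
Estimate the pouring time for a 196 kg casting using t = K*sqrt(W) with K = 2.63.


Formula: t = K * sqrt(W)
sqrt(W) = sqrt(196) = 14.00000
t = 2.63 * 14.00000 = 36.8200 s

36.8200 s


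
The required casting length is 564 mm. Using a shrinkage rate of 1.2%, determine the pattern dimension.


Formula: L_pattern = L_casting * (1 + shrinkage_rate/100)
Shrinkage factor = 1 + 1.2/100 = 1.012
L_pattern = 564 mm * 1.012 = 570.7680 mm

Answer: 570.7680 mm


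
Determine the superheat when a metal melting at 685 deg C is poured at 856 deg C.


Formula: Superheat = T_pour - T_melt
Superheat = 856 - 685 = 171 deg C


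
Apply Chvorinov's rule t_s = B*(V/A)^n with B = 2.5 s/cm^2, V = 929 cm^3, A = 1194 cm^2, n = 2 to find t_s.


Formula: t_s = B * (V/A)^n  (Chvorinov's rule, n=2)
Modulus M = V/A = 929/1194 = 0.778057 cm
M^2 = 0.778057^2 = 0.605373 cm^2
t_s = 2.5 * 0.605373 = 1.5134 s

1.5134 s


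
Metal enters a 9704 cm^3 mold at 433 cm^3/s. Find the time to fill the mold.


Formula: t_fill = V_mold / Q_flow
t = 9704 cm^3 / 433 cm^3/s = 22.4111 s


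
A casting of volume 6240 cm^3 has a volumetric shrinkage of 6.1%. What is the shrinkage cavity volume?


Formula: V_shrink = V_casting * shrinkage_pct / 100
V_shrink = 6240 cm^3 * 6.1 / 100 = 380.6400 cm^3

Answer: 380.6400 cm^3


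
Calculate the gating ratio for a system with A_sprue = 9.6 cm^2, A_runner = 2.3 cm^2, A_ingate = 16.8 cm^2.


Sprue:Runner:Ingate = 1 : 2.3/9.6 : 16.8/9.6 = 1:0.24:1.75

Final answer: 1:0.24:1.75


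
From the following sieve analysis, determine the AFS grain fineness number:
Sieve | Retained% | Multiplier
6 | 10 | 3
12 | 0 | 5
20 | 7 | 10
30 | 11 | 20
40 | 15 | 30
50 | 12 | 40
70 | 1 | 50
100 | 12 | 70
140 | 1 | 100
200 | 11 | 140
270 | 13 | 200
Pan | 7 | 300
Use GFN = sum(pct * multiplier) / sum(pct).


Formula: GFN = sum(pct * multiplier) / sum(pct)
sum(pct * multiplier) = 8480
sum(pct) = 100
GFN = 8480 / 100 = 84.80

Final answer: 84.80


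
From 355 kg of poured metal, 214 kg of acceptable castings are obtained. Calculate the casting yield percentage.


Formula: Casting Yield = (W_good / W_total) * 100
Yield = (214 kg / 355 kg) * 100 = 60.2817%

Final answer: 60.2817%


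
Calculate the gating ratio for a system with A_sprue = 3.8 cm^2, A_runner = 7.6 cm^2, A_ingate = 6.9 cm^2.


Sprue:Runner:Ingate = 1 : 7.6/3.8 : 6.9/3.8 = 1:2.00:1.82


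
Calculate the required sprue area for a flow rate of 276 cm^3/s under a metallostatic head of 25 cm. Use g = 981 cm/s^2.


Formula: v = sqrt(2*g*h), A = Q/v
Velocity: v = sqrt(2 * 981 * 25) = sqrt(49050) = 221.4723 cm/s
Sprue area: A = Q / v = 276 / 221.4723 = 1.2462 cm^2

1.2462 cm^2


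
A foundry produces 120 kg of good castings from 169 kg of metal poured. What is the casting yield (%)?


Formula: Casting Yield = (W_good / W_total) * 100
Yield = (120 kg / 169 kg) * 100 = 71.0059%

71.0059%


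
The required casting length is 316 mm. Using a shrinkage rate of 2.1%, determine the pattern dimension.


Formula: L_pattern = L_casting * (1 + shrinkage_rate/100)
Shrinkage factor = 1 + 2.1/100 = 1.021
L_pattern = 316 mm * 1.021 = 322.6360 mm

322.6360 mm


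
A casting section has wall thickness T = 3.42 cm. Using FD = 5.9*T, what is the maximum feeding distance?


Formula: FD = 5.9 * T  (riser feeding-distance rule)
FD = 5.9 * 3.42 cm = 20.1780 cm

20.1780 cm


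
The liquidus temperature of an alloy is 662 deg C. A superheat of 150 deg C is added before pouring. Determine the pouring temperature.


Formula: T_pour = T_melt + Superheat
T_pour = 662 + 150 = 812 deg C

812 deg C


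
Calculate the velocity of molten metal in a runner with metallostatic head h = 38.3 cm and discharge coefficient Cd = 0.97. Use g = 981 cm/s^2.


Formula: v = Cd * sqrt(2 * g * h)  (Torricelli with discharge coefficient)
2*g*h = 2 * 981 * 38.3 = 75144.6 cm^2/s^2
sqrt(75144.6) = 274.12515 cm/s
v = 0.97 * 274.12515 = 265.9014 cm/s


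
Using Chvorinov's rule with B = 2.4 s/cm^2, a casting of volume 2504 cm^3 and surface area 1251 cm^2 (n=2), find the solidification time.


Formula: t_s = B * (V/A)^n  (Chvorinov's rule, n=2)
Modulus M = V/A = 2504/1251 = 2.001599 cm
M^2 = 2.001599^2 = 4.006399 cm^2
t_s = 2.4 * 4.006399 = 9.6154 s

Answer: 9.6154 s


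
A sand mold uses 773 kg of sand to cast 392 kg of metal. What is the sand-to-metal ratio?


Formula: Sand-to-Metal Ratio = W_sand / W_metal
Ratio = 773 kg / 392 kg = 1.9719

Answer: 1.9719


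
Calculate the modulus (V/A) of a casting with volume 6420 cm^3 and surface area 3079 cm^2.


Formula: Casting Modulus M = V / A
M = 6420 cm^3 / 3079 cm^2 = 2.0851 cm

Final answer: 2.0851 cm


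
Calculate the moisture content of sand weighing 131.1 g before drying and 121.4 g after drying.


Formula: MC = (W_wet - W_dry) / W_wet * 100
Water mass = 131.1 - 121.4 = 9.7 g
MC = 9.7 / 131.1 * 100 = 7.3989%


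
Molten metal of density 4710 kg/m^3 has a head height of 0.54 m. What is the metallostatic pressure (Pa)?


Formula: P = rho * g * h
rho * g = 4710 * 9.81 = 46205.1 N/m^3
P = 46205.1 * 0.54 = 24950.7540 Pa


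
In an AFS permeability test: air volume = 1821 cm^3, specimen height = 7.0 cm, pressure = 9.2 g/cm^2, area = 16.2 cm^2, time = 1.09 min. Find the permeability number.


Formula: Permeability Number P = (V * H) / (p * A * t)
Numerator: V * H = 1821 * 7.0 = 12747.0
Denominator: p * A * t = 9.2 * 16.2 * 1.09 = 162.4536
P = 12747.0 / 162.4536 = 78.4655

78.4655


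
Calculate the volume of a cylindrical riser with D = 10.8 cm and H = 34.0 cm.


Formula: V = pi * (D/2)^2 * H  (cylinder volume)
Radius = D/2 = 10.8/2 = 5.4 cm
V = pi * 5.4^2 * 34.0 = 3114.7006 cm^3

Final answer: 3114.7006 cm^3


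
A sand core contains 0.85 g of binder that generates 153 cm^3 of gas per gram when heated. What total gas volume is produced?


Formula: V_gas = W_binder * gas_evolution_rate
V = 0.85 g * 153 cm^3/g = 130.0500 cm^3

130.0500 cm^3


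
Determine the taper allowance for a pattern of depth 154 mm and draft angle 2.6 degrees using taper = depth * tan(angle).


Formula: taper = depth * tan(draft_angle)
tan(2.6 deg) = 0.0454097
taper = 154 mm * 0.0454097 = 6.9931 mm

6.9931 mm


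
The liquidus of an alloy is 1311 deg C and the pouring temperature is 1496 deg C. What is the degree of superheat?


Formula: Superheat = T_pour - T_melt
Superheat = 1496 - 1311 = 185 deg C

185 deg C


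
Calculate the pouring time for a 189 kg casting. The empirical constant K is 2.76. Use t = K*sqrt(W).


Formula: t = K * sqrt(W)
sqrt(W) = sqrt(189) = 13.74773
t = 2.76 * 13.74773 = 37.9437 s


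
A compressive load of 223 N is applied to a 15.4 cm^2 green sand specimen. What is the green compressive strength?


Formula: Compressive Strength = Force / Area
Strength = 223 N / 15.4 cm^2 = 14.4805 N/cm^2

14.4805 N/cm^2


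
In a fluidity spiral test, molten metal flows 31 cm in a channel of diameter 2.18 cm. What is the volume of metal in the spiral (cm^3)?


Formula: V = pi * (d/2)^2 * L  (cylinder volume)
Radius = 2.18/2 = 1.09 cm
V = pi * 1.09^2 * 31 = 115.7083 cm^3


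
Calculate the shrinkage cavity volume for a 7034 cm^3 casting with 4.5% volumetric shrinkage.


Formula: V_shrink = V_casting * shrinkage_pct / 100
V_shrink = 7034 cm^3 * 4.5 / 100 = 316.5300 cm^3

Final answer: 316.5300 cm^3


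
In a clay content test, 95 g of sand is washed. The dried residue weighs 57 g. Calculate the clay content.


Formula: Clay% = (W_total - W_washed) / W_total * 100
Clay mass = 95 - 57 = 38 g
Clay% = 38 / 95 * 100 = 40.0000%

Final answer: 40.0000%


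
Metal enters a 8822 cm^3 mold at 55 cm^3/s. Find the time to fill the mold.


Formula: t_fill = V_mold / Q_flow
t = 8822 cm^3 / 55 cm^3/s = 160.4000 s


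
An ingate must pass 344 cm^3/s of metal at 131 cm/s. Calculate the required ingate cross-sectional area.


Formula: A_ingate = Q / v  (continuity equation)
A = 344 cm^3/s / 131 cm/s = 2.6260 cm^2


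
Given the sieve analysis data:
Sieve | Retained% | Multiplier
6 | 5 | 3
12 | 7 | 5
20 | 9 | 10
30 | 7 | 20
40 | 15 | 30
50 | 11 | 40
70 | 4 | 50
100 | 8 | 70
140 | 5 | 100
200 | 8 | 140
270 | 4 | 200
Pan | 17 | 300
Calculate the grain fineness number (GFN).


Formula: GFN = sum(pct * multiplier) / sum(pct)
sum(pct * multiplier) = 9450
sum(pct) = 100
GFN = 9450 / 100 = 94.50

Answer: 94.50


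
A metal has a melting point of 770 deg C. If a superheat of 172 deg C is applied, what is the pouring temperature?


Formula: T_pour = T_melt + Superheat
T_pour = 770 + 172 = 942 deg C

942 deg C


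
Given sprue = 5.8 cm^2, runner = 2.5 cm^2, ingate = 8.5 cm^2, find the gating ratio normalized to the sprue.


Sprue:Runner:Ingate = 1 : 2.5/5.8 : 8.5/5.8 = 1:0.43:1.47

Answer: 1:0.43:1.47


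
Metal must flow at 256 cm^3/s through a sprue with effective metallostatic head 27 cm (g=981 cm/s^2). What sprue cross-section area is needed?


Formula: v = sqrt(2*g*h), A = Q/v
Velocity: v = sqrt(2 * 981 * 27) = sqrt(52974) = 230.1608 cm/s
Sprue area: A = Q / v = 256 / 230.1608 = 1.1123 cm^2


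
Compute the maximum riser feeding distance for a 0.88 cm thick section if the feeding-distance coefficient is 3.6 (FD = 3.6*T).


Formula: FD = 3.6 * T  (riser feeding-distance rule)
FD = 3.6 * 0.88 cm = 3.1680 cm

Final answer: 3.1680 cm


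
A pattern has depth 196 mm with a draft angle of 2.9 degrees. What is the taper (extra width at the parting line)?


Formula: taper = depth * tan(draft_angle)
tan(2.9 deg) = 0.0506578
taper = 196 mm * 0.0506578 = 9.9289 mm

Final answer: 9.9289 mm


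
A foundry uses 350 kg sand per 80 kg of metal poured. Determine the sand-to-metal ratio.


Formula: Sand-to-Metal Ratio = W_sand / W_metal
Ratio = 350 kg / 80 kg = 4.3750

Answer: 4.3750


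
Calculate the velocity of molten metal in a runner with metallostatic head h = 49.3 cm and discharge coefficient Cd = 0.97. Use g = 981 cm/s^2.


Formula: v = Cd * sqrt(2 * g * h)  (Torricelli with discharge coefficient)
2*g*h = 2 * 981 * 49.3 = 96726.6 cm^2/s^2
sqrt(96726.6) = 311.00900 cm/s
v = 0.97 * 311.00900 = 301.6787 cm/s

301.6787 cm/s


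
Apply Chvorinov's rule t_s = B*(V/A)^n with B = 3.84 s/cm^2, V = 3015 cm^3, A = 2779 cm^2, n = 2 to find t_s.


Formula: t_s = B * (V/A)^n  (Chvorinov's rule, n=2)
Modulus M = V/A = 3015/2779 = 1.084923 cm
M^2 = 1.084923^2 = 1.177058 cm^2
t_s = 3.84 * 1.177058 = 4.5199 s


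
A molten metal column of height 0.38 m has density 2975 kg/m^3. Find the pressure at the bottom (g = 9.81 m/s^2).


Formula: P = rho * g * h
rho * g = 2975 * 9.81 = 29184.75 N/m^3
P = 29184.75 * 0.38 = 11090.2050 Pa


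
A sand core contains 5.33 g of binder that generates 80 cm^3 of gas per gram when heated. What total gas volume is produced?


Formula: V_gas = W_binder * gas_evolution_rate
V = 5.33 g * 80 cm^3/g = 426.4000 cm^3

Final answer: 426.4000 cm^3


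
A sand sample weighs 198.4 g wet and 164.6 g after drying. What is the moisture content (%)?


Formula: MC = (W_wet - W_dry) / W_wet * 100
Water mass = 198.4 - 164.6 = 33.8 g
MC = 33.8 / 198.4 * 100 = 17.0363%


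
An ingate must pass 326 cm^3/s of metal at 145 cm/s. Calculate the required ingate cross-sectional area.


Formula: A_ingate = Q / v  (continuity equation)
A = 326 cm^3/s / 145 cm/s = 2.2483 cm^2

Answer: 2.2483 cm^2


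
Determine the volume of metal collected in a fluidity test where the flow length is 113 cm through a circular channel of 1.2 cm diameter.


Formula: V = pi * (d/2)^2 * L  (cylinder volume)
Radius = 1.2/2 = 0.6 cm
V = pi * 0.6^2 * 113 = 127.8000 cm^3

127.8000 cm^3


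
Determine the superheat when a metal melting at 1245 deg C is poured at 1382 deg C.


Formula: Superheat = T_pour - T_melt
Superheat = 1382 - 1245 = 137 deg C

Final answer: 137 deg C


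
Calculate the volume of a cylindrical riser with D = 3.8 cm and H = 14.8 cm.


Formula: V = pi * (D/2)^2 * H  (cylinder volume)
Radius = D/2 = 3.8/2 = 1.9 cm
V = pi * 1.9^2 * 14.8 = 167.8490 cm^3


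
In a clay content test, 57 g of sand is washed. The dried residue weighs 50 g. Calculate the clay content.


Formula: Clay% = (W_total - W_washed) / W_total * 100
Clay mass = 57 - 50 = 7 g
Clay% = 7 / 57 * 100 = 12.2807%


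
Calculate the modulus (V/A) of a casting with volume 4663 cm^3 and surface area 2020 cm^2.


Formula: Casting Modulus M = V / A
M = 4663 cm^3 / 2020 cm^2 = 2.3084 cm

Final answer: 2.3084 cm


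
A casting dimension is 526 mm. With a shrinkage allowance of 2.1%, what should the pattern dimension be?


Formula: L_pattern = L_casting * (1 + shrinkage_rate/100)
Shrinkage factor = 1 + 2.1/100 = 1.021
L_pattern = 526 mm * 1.021 = 537.0460 mm

Answer: 537.0460 mm


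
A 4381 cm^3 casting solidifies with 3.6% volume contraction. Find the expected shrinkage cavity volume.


Formula: V_shrink = V_casting * shrinkage_pct / 100
V_shrink = 4381 cm^3 * 3.6 / 100 = 157.7160 cm^3


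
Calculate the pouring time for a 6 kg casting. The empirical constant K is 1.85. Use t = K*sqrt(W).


Formula: t = K * sqrt(W)
sqrt(W) = sqrt(6) = 2.44949
t = 1.85 * 2.44949 = 4.5316 s

Answer: 4.5316 s


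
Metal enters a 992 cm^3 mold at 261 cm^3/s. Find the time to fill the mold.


Formula: t_fill = V_mold / Q_flow
t = 992 cm^3 / 261 cm^3/s = 3.8008 s

Final answer: 3.8008 s


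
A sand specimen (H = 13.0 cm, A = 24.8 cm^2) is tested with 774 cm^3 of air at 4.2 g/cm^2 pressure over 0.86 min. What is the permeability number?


Formula: Permeability Number P = (V * H) / (p * A * t)
Numerator: V * H = 774 * 13.0 = 10062.0
Denominator: p * A * t = 4.2 * 24.8 * 0.86 = 89.5776
P = 10062.0 / 89.5776 = 112.3272

Answer: 112.3272


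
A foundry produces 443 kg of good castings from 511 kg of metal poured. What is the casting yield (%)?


Formula: Casting Yield = (W_good / W_total) * 100
Yield = (443 kg / 511 kg) * 100 = 86.6928%

Final answer: 86.6928%


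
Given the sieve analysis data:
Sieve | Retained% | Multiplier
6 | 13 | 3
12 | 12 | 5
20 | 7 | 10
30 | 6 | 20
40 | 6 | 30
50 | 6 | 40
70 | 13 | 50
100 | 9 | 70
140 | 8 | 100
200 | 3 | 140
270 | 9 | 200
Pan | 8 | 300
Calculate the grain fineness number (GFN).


Formula: GFN = sum(pct * multiplier) / sum(pct)
sum(pct * multiplier) = 7409
sum(pct) = 100
GFN = 7409 / 100 = 74.09

Final answer: 74.09


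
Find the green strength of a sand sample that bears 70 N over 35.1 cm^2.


Formula: Compressive Strength = Force / Area
Strength = 70 N / 35.1 cm^2 = 1.9943 N/cm^2


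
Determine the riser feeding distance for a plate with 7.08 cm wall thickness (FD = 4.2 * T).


Formula: FD = 4.2 * T  (riser feeding-distance rule)
FD = 4.2 * 7.08 cm = 29.7360 cm

Final answer: 29.7360 cm


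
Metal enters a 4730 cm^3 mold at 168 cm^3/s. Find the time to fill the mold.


Formula: t_fill = V_mold / Q_flow
t = 4730 cm^3 / 168 cm^3/s = 28.1548 s


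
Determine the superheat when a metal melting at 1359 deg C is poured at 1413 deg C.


Formula: Superheat = T_pour - T_melt
Superheat = 1413 - 1359 = 54 deg C

Answer: 54 deg C


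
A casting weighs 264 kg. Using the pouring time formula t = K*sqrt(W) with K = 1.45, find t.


Formula: t = K * sqrt(W)
sqrt(W) = sqrt(264) = 16.24808
t = 1.45 * 16.24808 = 23.5597 s

Final answer: 23.5597 s


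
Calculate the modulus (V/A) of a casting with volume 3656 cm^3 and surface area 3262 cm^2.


Formula: Casting Modulus M = V / A
M = 3656 cm^3 / 3262 cm^2 = 1.1208 cm

Answer: 1.1208 cm


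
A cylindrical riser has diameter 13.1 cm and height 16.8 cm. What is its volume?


Formula: V = pi * (D/2)^2 * H  (cylinder volume)
Radius = D/2 = 13.1/2 = 6.55 cm
V = pi * 6.55^2 * 16.8 = 2264.3406 cm^3


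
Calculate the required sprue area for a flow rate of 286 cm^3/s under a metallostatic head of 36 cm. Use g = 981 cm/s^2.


Formula: v = sqrt(2*g*h), A = Q/v
Velocity: v = sqrt(2 * 981 * 36) = sqrt(70632) = 265.7668 cm/s
Sprue area: A = Q / v = 286 / 265.7668 = 1.0761 cm^2

Answer: 1.0761 cm^2


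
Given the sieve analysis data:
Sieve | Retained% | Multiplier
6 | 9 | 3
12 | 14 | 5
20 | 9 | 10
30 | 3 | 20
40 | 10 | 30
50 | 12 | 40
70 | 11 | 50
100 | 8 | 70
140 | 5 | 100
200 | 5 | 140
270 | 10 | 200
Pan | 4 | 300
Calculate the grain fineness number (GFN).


Formula: GFN = sum(pct * multiplier) / sum(pct)
sum(pct * multiplier) = 6537
sum(pct) = 100
GFN = 6537 / 100 = 65.37

Final answer: 65.37


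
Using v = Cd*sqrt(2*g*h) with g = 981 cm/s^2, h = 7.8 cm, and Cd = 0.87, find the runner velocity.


Formula: v = Cd * sqrt(2 * g * h)  (Torricelli with discharge coefficient)
2*g*h = 2 * 981 * 7.8 = 15303.6 cm^2/s^2
sqrt(15303.6) = 123.70772 cm/s
v = 0.87 * 123.70772 = 107.6257 cm/s

Final answer: 107.6257 cm/s


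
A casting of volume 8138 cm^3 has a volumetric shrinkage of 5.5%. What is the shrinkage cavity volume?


Formula: V_shrink = V_casting * shrinkage_pct / 100
V_shrink = 8138 cm^3 * 5.5 / 100 = 447.5900 cm^3

447.5900 cm^3


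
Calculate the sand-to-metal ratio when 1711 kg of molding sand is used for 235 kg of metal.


Formula: Sand-to-Metal Ratio = W_sand / W_metal
Ratio = 1711 kg / 235 kg = 7.2809


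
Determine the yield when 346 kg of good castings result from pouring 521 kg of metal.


Formula: Casting Yield = (W_good / W_total) * 100
Yield = (346 kg / 521 kg) * 100 = 66.4107%

66.4107%


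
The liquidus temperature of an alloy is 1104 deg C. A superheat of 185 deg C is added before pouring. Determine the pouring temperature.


Formula: T_pour = T_melt + Superheat
T_pour = 1104 + 185 = 1289 deg C

Answer: 1289 deg C


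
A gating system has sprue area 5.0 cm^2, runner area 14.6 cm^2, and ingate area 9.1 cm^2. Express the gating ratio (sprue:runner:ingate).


Sprue:Runner:Ingate = 1 : 14.6/5.0 : 9.1/5.0 = 1:2.92:1.82

Final answer: 1:2.92:1.82


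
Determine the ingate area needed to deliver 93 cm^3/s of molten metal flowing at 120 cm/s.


Formula: A_ingate = Q / v  (continuity equation)
A = 93 cm^3/s / 120 cm/s = 0.7750 cm^2

0.7750 cm^2


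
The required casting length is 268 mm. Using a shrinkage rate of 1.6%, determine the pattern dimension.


Formula: L_pattern = L_casting * (1 + shrinkage_rate/100)
Shrinkage factor = 1 + 1.6/100 = 1.016
L_pattern = 268 mm * 1.016 = 272.2880 mm

Final answer: 272.2880 mm


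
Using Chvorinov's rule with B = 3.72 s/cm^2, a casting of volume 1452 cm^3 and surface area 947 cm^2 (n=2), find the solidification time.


Formula: t_s = B * (V/A)^n  (Chvorinov's rule, n=2)
Modulus M = V/A = 1452/947 = 1.533263 cm
M^2 = 1.533263^2 = 2.350895 cm^2
t_s = 3.72 * 2.350895 = 8.7453 s

8.7453 s


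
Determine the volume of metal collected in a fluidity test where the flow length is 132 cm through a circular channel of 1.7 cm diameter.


Formula: V = pi * (d/2)^2 * L  (cylinder volume)
Radius = 1.7/2 = 0.85 cm
V = pi * 0.85^2 * 132 = 299.6137 cm^3

Answer: 299.6137 cm^3


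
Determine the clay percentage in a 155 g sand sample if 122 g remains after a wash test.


Formula: Clay% = (W_total - W_washed) / W_total * 100
Clay mass = 155 - 122 = 33 g
Clay% = 33 / 155 * 100 = 21.2903%

Final answer: 21.2903%


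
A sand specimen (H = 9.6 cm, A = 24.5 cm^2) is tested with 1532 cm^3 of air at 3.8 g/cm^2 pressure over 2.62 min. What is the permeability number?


Formula: Permeability Number P = (V * H) / (p * A * t)
Numerator: V * H = 1532 * 9.6 = 14707.2
Denominator: p * A * t = 3.8 * 24.5 * 2.62 = 243.922
P = 14707.2 / 243.922 = 60.2947

60.2947


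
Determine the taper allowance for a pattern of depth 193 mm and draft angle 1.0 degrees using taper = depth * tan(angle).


Formula: taper = depth * tan(draft_angle)
tan(1.0 deg) = 0.0174551
taper = 193 mm * 0.0174551 = 3.3688 mm

Final answer: 3.3688 mm


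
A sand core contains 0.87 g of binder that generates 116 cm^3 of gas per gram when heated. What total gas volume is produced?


Formula: V_gas = W_binder * gas_evolution_rate
V = 0.87 g * 116 cm^3/g = 100.9200 cm^3

Final answer: 100.9200 cm^3


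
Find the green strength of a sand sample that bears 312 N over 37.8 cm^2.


Formula: Compressive Strength = Force / Area
Strength = 312 N / 37.8 cm^2 = 8.2540 N/cm^2

8.2540 N/cm^2


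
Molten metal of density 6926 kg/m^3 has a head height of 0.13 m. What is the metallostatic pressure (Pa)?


Formula: P = rho * g * h
rho * g = 6926 * 9.81 = 67944.06 N/m^3
P = 67944.06 * 0.13 = 8832.7278 Pa

8832.7278 Pa


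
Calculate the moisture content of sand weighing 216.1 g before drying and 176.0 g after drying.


Formula: MC = (W_wet - W_dry) / W_wet * 100
Water mass = 216.1 - 176.0 = 40.1 g
MC = 40.1 / 216.1 * 100 = 18.5562%

Final answer: 18.5562%


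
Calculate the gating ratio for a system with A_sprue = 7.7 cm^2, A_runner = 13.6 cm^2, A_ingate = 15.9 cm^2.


Sprue:Runner:Ingate = 1 : 13.6/7.7 : 15.9/7.7 = 1:1.77:2.06


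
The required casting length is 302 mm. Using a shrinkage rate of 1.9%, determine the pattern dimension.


Formula: L_pattern = L_casting * (1 + shrinkage_rate/100)
Shrinkage factor = 1 + 1.9/100 = 1.019
L_pattern = 302 mm * 1.019 = 307.7380 mm

Answer: 307.7380 mm


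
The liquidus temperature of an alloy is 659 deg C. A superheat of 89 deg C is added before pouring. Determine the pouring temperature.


Formula: T_pour = T_melt + Superheat
T_pour = 659 + 89 = 748 deg C


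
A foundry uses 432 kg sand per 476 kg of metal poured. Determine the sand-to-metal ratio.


Formula: Sand-to-Metal Ratio = W_sand / W_metal
Ratio = 432 kg / 476 kg = 0.9076

0.9076


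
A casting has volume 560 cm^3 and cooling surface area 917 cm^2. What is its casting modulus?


Formula: Casting Modulus M = V / A
M = 560 cm^3 / 917 cm^2 = 0.6107 cm

Final answer: 0.6107 cm


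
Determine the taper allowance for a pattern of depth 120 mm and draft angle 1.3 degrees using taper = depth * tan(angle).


Formula: taper = depth * tan(draft_angle)
tan(1.3 deg) = 0.0226932
taper = 120 mm * 0.0226932 = 2.7232 mm

Final answer: 2.7232 mm


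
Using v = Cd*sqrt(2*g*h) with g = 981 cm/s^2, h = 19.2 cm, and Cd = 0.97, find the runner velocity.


Formula: v = Cd * sqrt(2 * g * h)  (Torricelli with discharge coefficient)
2*g*h = 2 * 981 * 19.2 = 37670.4 cm^2/s^2
sqrt(37670.4) = 194.08864 cm/s
v = 0.97 * 194.08864 = 188.2660 cm/s

188.2660 cm/s


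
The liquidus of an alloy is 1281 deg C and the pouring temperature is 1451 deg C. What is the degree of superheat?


Formula: Superheat = T_pour - T_melt
Superheat = 1451 - 1281 = 170 deg C

Answer: 170 deg C


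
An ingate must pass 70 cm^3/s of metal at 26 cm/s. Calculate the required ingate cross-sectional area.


Formula: A_ingate = Q / v  (continuity equation)
A = 70 cm^3/s / 26 cm/s = 2.6923 cm^2

Final answer: 2.6923 cm^2


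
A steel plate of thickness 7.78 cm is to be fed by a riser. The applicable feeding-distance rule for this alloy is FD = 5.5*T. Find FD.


Formula: FD = 5.5 * T  (riser feeding-distance rule)
FD = 5.5 * 7.78 cm = 42.7900 cm

Answer: 42.7900 cm


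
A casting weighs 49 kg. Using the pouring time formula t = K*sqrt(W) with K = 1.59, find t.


Formula: t = K * sqrt(W)
sqrt(W) = sqrt(49) = 7.00000
t = 1.59 * 7.00000 = 11.1300 s


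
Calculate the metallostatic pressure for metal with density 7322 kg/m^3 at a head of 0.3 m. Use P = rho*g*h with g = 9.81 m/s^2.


Formula: P = rho * g * h
rho * g = 7322 * 9.81 = 71828.82 N/m^3
P = 71828.82 * 0.3 = 21548.6460 Pa


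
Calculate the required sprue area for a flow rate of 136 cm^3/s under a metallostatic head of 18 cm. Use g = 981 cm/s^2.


Formula: v = sqrt(2*g*h), A = Q/v
Velocity: v = sqrt(2 * 981 * 18) = sqrt(35316) = 187.9255 cm/s
Sprue area: A = Q / v = 136 / 187.9255 = 0.7237 cm^2

Final answer: 0.7237 cm^2


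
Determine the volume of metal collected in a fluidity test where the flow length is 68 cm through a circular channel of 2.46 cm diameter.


Formula: V = pi * (d/2)^2 * L  (cylinder volume)
Radius = 2.46/2 = 1.23 cm
V = pi * 1.23^2 * 68 = 323.1983 cm^3

Final answer: 323.1983 cm^3


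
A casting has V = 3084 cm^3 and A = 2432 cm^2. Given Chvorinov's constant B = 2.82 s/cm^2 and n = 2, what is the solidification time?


Formula: t_s = B * (V/A)^n  (Chvorinov's rule, n=2)
Modulus M = V/A = 3084/2432 = 1.268092 cm
M^2 = 1.268092^2 = 1.608057 cm^2
t_s = 2.82 * 1.608057 = 4.5347 s

Answer: 4.5347 s


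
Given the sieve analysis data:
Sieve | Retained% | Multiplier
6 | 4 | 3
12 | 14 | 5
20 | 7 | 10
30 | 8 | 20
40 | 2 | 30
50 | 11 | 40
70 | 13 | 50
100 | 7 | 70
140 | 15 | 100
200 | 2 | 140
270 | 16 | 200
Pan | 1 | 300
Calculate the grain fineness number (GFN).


Formula: GFN = sum(pct * multiplier) / sum(pct)
sum(pct * multiplier) = 7232
sum(pct) = 100
GFN = 7232 / 100 = 72.32

72.32


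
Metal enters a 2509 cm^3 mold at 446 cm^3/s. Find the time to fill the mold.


Formula: t_fill = V_mold / Q_flow
t = 2509 cm^3 / 446 cm^3/s = 5.6256 s

Final answer: 5.6256 s


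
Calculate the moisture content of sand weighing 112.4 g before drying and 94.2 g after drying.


Formula: MC = (W_wet - W_dry) / W_wet * 100
Water mass = 112.4 - 94.2 = 18.2 g
MC = 18.2 / 112.4 * 100 = 16.1922%

Answer: 16.1922%


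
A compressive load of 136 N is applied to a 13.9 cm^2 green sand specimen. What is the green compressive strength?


Formula: Compressive Strength = Force / Area
Strength = 136 N / 13.9 cm^2 = 9.7842 N/cm^2

Answer: 9.7842 N/cm^2


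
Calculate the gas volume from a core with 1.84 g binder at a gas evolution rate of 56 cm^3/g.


Formula: V_gas = W_binder * gas_evolution_rate
V = 1.84 g * 56 cm^3/g = 103.0400 cm^3

103.0400 cm^3


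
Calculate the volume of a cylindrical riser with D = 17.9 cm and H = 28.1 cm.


Formula: V = pi * (D/2)^2 * H  (cylinder volume)
Radius = D/2 = 17.9/2 = 8.95 cm
V = pi * 8.95^2 * 28.1 = 7071.3489 cm^3

Final answer: 7071.3489 cm^3


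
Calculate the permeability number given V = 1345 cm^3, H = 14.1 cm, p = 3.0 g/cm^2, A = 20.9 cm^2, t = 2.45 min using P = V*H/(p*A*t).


Formula: Permeability Number P = (V * H) / (p * A * t)
Numerator: V * H = 1345 * 14.1 = 18964.5
Denominator: p * A * t = 3.0 * 20.9 * 2.45 = 153.615
P = 18964.5 / 153.615 = 123.4547


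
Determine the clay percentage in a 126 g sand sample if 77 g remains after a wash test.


Formula: Clay% = (W_total - W_washed) / W_total * 100
Clay mass = 126 - 77 = 49 g
Clay% = 49 / 126 * 100 = 38.8889%

38.8889%
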